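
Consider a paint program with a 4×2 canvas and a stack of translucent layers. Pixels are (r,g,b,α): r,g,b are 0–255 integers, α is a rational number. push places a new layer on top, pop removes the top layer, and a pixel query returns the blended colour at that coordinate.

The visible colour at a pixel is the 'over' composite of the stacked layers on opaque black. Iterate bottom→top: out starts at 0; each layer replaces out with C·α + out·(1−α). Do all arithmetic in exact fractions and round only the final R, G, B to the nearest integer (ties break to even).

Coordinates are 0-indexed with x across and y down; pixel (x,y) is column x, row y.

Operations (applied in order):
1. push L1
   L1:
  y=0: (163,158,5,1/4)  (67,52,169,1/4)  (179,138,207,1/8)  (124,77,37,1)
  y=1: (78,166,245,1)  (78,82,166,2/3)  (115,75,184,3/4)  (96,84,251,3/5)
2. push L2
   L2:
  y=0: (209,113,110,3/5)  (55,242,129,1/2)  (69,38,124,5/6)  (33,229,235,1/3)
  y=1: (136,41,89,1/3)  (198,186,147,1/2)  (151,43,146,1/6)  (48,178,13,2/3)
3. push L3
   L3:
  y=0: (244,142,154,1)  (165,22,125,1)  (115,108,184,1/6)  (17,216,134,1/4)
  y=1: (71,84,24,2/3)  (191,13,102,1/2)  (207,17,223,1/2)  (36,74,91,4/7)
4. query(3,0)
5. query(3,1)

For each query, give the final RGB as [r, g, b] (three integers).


query (3,0) [L1,L2,L3] — begin 0,0,0
after L1 α=1: [124, 77, 37]
after L2 α=1/3: [281/3, 383/3, 103]
after L3 α=1/4: [149/2, 599/4, 443/4]
→ [74, 150, 111]

at x=3,y=1 over L1,L2,L3:
L1 α=3/5: [288/5, 252/5, 753/5]
L2 α=2/3: [256/5, 2032/15, 883/15]
L3 α=4/7: [1488/35, 3512/35, 2703/35]
= [43, 100, 77]


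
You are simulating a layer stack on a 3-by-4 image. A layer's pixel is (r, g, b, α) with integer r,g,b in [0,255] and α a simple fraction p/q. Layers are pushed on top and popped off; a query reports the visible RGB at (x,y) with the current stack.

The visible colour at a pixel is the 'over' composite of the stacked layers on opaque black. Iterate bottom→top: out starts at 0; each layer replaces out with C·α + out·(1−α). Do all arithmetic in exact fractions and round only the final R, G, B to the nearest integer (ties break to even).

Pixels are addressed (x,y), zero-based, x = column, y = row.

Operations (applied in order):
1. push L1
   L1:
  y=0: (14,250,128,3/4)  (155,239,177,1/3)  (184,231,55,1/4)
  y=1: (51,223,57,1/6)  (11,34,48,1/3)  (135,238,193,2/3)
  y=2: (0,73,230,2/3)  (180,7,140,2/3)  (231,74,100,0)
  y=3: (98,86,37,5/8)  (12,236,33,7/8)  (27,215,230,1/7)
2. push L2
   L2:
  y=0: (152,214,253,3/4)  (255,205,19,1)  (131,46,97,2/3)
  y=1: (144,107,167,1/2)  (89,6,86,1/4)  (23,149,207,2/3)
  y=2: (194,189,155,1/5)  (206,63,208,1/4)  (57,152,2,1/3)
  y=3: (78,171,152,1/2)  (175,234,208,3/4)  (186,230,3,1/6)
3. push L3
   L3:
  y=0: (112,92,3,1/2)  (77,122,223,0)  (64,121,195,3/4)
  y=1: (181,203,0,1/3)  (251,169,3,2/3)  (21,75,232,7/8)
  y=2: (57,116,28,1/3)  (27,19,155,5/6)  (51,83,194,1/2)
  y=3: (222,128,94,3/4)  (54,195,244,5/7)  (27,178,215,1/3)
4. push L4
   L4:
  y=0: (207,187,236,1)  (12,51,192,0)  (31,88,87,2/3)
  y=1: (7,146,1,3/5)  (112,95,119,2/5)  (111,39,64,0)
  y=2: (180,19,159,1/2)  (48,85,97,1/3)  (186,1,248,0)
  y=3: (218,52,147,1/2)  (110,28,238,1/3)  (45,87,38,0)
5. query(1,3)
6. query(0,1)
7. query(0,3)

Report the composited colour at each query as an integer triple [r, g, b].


(1,3) stack=L1,L2,L3,L4; from [0,0,0]:
+L1 (α=7/8) → [21/2, 413/2, 231/8]
+L2 (α=3/4) → [1071/8, 1817/8, 5223/32]
+L3 (α=5/7) → [2151/28, 5717/28, 24743/112]
+L4 (α=1/3) → [3691/42, 6109/42, 38071/168]
→ [88, 145, 227]

at x=0,y=1 over L1,L2,L3,L4:
L1 α=1/6: [17/2, 223/6, 19/2]
L2 α=1/2: [305/4, 865/12, 353/4]
L3 α=1/3: [667/6, 2083/18, 353/6]
L4 α=3/5: [146/3, 1205/9, 362/15]
= [49, 134, 24]

query (0,3) [L1,L2,L3,L4] — begin 0,0,0
after L1 α=5/8: [245/4, 215/4, 185/8]
after L2 α=1/2: [557/8, 899/8, 1401/16]
after L3 α=3/4: [5885/32, 3971/32, 5913/64]
after L4 α=1/2: [12861/64, 5635/64, 15321/128]
= [201, 88, 120]


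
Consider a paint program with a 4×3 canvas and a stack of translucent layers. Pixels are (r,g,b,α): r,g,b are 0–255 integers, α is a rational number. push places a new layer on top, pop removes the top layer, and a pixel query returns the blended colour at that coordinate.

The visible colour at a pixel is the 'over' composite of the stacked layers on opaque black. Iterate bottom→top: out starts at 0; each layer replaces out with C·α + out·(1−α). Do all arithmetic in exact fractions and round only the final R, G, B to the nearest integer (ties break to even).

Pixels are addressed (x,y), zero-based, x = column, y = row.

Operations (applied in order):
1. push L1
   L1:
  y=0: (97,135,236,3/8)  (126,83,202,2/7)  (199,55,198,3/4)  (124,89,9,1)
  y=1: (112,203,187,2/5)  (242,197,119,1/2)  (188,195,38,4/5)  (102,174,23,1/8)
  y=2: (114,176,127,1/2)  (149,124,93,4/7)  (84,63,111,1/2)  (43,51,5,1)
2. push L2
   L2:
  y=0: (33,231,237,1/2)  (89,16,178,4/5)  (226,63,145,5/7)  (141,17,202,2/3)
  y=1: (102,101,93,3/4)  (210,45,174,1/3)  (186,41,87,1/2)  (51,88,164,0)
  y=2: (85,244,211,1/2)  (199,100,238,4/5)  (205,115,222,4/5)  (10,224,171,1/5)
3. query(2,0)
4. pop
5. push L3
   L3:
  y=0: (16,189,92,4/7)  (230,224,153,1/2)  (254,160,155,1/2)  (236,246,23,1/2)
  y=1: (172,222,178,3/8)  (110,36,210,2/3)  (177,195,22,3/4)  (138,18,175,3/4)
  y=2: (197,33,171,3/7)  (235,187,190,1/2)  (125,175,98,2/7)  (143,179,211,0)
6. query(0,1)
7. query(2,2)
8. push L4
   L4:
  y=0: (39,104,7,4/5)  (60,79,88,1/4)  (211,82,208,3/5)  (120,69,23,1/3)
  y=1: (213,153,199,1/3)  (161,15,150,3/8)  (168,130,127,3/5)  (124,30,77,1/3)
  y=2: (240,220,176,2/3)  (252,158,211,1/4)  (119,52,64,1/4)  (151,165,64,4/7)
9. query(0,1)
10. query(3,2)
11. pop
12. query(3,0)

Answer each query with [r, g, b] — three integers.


query (2,0) [L1,L2] — begin 0,0,0
+L1 (α=3/4) → [597/4, 165/4, 297/2]
+L2 (α=5/7) → [2857/14, 795/14, 146]
rounded: [204, 57, 146]

at x=0,y=1 over L1,L3:
+L1 (α=2/5) → [224/5, 406/5, 374/5]
+L3 (α=3/8) → [185/2, 134, 227/2]
rounded: [92, 134, 114]

(2,2) stack=L1,L3; from [0,0,0]:
L1 α=1/2: [42, 63/2, 111/2]
L3 α=2/7: [460/7, 145/2, 947/14]
= [66, 72, 68]

(0,1) stack=L1,L3,L4; from [0,0,0]:
after L1 α=2/5: [224/5, 406/5, 374/5]
after L3 α=3/8: [185/2, 134, 227/2]
after L4 α=1/3: [398/3, 421/3, 142]
→ [133, 140, 142]

at x=3,y=2 over L1,L3,L4:
after L1 α=1: [43, 51, 5]
after L3 α=0: [43, 51, 5]
after L4 α=4/7: [733/7, 813/7, 271/7]
→ [105, 116, 39]

(3,0) stack=L1,L3; from [0,0,0]:
+L1 (α=1) → [124, 89, 9]
+L3 (α=1/2) → [180, 335/2, 16]
rounded: [180, 168, 16]


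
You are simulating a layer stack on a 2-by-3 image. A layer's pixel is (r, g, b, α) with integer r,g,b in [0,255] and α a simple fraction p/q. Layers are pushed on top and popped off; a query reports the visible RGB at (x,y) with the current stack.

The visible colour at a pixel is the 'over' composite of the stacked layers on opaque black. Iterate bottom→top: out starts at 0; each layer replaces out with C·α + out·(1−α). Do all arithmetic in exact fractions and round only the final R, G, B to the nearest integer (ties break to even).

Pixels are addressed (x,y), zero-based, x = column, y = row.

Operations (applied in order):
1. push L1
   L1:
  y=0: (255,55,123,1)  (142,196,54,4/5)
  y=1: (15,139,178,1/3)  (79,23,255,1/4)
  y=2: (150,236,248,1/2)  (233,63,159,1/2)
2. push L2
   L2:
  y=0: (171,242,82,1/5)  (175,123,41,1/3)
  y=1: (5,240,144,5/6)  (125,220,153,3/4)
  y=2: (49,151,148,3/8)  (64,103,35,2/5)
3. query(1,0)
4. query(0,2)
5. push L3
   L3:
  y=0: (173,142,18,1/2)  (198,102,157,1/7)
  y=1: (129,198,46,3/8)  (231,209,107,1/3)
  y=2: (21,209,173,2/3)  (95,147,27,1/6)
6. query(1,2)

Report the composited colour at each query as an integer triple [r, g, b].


query (1,0) [L1,L2] — begin 0,0,0
after L1 α=4/5: [568/5, 784/5, 216/5]
after L2 α=1/3: [2011/15, 2183/15, 637/15]
rounded: [134, 146, 42]

query (0,2) [L1,L2] — begin 0,0,0
after L1 α=1/2: [75, 118, 124]
after L2 α=3/8: [261/4, 1043/8, 133]
= [65, 130, 133]

(1,2) stack=L1,L2,L3; from [0,0,0]:
+L1 (α=1/2) → [233/2, 63/2, 159/2]
+L2 (α=2/5) → [191/2, 601/10, 617/10]
+L3 (α=1/6) → [1145/12, 895/12, 671/12]
rounded: [95, 75, 56]


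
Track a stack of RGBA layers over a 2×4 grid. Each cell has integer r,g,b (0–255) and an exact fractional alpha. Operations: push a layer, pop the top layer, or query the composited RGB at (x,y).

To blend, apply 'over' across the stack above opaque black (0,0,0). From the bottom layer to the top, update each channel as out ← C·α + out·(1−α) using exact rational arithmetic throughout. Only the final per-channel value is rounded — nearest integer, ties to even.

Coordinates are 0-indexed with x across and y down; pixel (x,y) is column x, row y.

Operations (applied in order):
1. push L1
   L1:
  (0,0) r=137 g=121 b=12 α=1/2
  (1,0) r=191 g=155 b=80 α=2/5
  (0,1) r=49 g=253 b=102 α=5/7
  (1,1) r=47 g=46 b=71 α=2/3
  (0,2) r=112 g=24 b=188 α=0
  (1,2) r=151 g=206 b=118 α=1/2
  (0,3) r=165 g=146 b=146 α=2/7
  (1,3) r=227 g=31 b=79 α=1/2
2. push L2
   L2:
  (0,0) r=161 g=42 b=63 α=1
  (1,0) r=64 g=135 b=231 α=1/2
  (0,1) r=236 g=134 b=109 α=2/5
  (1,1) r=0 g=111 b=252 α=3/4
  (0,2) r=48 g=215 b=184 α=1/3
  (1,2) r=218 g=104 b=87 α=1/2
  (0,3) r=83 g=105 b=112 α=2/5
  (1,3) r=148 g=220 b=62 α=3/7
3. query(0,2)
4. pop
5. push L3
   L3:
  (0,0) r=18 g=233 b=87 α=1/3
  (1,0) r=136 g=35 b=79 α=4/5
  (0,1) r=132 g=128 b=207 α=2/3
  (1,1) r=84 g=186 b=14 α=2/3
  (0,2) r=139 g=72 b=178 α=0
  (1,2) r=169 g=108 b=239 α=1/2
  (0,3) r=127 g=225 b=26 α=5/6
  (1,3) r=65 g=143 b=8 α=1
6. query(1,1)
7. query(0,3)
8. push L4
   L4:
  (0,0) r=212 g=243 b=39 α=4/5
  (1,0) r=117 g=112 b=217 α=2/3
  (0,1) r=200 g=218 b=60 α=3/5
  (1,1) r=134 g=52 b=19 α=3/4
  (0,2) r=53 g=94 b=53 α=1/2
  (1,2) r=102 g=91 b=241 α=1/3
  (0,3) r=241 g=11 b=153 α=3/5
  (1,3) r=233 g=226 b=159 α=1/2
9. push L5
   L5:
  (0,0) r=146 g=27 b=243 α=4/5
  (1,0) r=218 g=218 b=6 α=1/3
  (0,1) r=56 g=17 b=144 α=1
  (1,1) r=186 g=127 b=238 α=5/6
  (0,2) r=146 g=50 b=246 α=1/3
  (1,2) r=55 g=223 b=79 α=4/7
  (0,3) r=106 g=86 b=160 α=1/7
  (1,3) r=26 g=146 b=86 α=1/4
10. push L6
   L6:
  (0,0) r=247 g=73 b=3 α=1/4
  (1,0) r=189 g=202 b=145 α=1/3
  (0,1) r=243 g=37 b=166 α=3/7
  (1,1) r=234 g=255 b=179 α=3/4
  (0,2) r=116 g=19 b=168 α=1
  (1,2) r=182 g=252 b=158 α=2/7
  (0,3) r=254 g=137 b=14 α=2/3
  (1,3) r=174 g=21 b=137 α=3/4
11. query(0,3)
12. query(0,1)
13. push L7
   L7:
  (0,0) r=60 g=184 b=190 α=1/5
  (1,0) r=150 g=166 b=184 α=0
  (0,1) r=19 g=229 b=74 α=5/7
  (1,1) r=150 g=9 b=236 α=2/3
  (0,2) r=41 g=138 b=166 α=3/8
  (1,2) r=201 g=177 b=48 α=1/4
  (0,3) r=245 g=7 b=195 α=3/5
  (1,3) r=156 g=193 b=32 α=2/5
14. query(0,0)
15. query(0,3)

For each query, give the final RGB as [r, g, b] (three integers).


at x=0,y=2 over L1,L2:
L1 α=0: [0, 0, 0]
L2 α=1/3: [16, 215/3, 184/3]
= [16, 72, 61]

at x=1,y=1 over L1,L3:
after L1 α=2/3: [94/3, 92/3, 142/3]
after L3 α=2/3: [598/9, 1208/9, 226/9]
= [66, 134, 25]

(0,3) stack=L1,L3; from [0,0,0]:
+L1 (α=2/7) → [330/7, 292/7, 292/7]
+L3 (α=5/6) → [4775/42, 8167/42, 601/21]
rounded: [114, 194, 29]

at x=0,y=3 over L1,L3,L4,L5,L6:
+L1 (α=2/7) → [330/7, 292/7, 292/7]
+L3 (α=5/6) → [4775/42, 8167/42, 601/21]
+L4 (α=3/5) → [19958/105, 1772/21, 10841/105]
+L5 (α=1/7) → [43626/245, 4146/49, 27282/245]
+L6 (α=2/3) → [168086/735, 17572/147, 34142/735]
→ [229, 120, 46]

(0,1) stack=L1,L3,L4,L5,L6; from [0,0,0]:
after L1 α=5/7: [35, 1265/7, 510/7]
after L3 α=2/3: [299/3, 1019/7, 1136/7]
after L4 α=3/5: [2398/15, 6616/35, 3532/35]
after L5 α=1: [56, 17, 144]
after L6 α=3/7: [953/7, 179/7, 1074/7]
= [136, 26, 153]

at x=0,y=0 over L1,L3,L4,L5,L6,L7:
+L1 (α=1/2) → [137/2, 121/2, 6]
+L3 (α=1/3) → [155/3, 118, 33]
+L4 (α=4/5) → [2699/15, 218, 189/5]
+L5 (α=4/5) → [11459/75, 326/5, 5049/25]
+L6 (α=1/4) → [8817/50, 1343/20, 7611/50]
+L7 (α=1/5) → [19134/125, 2263/25, 19972/125]
= [153, 91, 160]

(0,3) stack=L1,L3,L4,L5,L6,L7; from [0,0,0]:
L1 α=2/7: [330/7, 292/7, 292/7]
L3 α=5/6: [4775/42, 8167/42, 601/21]
L4 α=3/5: [19958/105, 1772/21, 10841/105]
L5 α=1/7: [43626/245, 4146/49, 27282/245]
L6 α=2/3: [168086/735, 17572/147, 34142/735]
L7 α=3/5: [876397/3675, 38231/735, 498259/3675]
rounded: [238, 52, 136]


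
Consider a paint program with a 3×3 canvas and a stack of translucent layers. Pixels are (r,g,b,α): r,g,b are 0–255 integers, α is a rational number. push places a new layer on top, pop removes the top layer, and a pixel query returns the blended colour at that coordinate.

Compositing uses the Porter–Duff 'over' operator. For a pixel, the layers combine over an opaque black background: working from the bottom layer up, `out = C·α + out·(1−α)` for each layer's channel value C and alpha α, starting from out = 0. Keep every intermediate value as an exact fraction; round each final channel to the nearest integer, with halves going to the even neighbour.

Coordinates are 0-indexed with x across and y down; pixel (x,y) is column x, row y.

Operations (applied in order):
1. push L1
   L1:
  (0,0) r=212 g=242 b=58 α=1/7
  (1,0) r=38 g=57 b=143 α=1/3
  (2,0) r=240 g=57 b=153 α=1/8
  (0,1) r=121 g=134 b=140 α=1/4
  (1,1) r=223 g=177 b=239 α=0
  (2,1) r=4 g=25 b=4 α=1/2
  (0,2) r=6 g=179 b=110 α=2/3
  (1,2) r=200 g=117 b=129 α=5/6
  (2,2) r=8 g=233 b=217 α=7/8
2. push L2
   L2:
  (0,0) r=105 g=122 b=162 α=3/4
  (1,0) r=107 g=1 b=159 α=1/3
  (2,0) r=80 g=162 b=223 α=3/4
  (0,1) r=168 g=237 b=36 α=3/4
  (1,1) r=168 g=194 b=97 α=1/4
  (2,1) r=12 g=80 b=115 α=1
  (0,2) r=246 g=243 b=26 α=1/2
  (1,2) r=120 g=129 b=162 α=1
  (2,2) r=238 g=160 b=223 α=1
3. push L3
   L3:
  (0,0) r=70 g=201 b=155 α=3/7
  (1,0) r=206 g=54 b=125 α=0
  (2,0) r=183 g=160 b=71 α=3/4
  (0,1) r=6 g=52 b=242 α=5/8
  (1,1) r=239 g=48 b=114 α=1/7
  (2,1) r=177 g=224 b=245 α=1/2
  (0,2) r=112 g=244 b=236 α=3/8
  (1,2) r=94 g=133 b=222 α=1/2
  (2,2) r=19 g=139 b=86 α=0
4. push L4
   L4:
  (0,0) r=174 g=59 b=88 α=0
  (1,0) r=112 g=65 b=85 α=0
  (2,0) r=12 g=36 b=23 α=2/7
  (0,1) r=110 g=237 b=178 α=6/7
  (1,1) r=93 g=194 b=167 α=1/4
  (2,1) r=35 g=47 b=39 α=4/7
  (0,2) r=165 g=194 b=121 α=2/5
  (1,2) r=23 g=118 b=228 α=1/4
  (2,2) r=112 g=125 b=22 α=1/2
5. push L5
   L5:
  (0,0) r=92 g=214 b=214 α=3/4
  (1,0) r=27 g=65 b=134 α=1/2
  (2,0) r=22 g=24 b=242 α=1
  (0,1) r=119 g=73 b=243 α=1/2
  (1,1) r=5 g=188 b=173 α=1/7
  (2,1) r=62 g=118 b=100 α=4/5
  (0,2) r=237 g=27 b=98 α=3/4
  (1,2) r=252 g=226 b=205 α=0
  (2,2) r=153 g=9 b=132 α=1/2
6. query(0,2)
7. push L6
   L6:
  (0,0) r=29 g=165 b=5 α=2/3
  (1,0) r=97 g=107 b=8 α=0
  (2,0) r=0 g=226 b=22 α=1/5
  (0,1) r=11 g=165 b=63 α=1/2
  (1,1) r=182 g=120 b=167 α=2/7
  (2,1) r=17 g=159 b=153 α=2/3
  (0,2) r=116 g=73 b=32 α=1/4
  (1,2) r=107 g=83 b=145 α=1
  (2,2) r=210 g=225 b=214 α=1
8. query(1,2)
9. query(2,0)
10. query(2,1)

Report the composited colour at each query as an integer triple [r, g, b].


query (0,2) [L1,L2,L3,L4,L5] — begin 0,0,0
L1 α=2/3: [4, 358/3, 220/3]
L2 α=1/2: [125, 1087/6, 149/3]
L3 α=3/8: [961/8, 9827/48, 2869/24]
L4 α=2/5: [5523/40, 3207/16, 961/8]
L5 α=3/4: [33963/160, 4503/64, 3313/32]
→ [212, 70, 104]

(1,2) stack=L1,L2,L3,L4,L5,L6; from [0,0,0]:
after L1 α=5/6: [500/3, 195/2, 215/2]
after L2 α=1: [120, 129, 162]
after L3 α=1/2: [107, 131, 192]
after L4 α=1/4: [86, 511/4, 201]
after L5 α=0: [86, 511/4, 201]
after L6 α=1: [107, 83, 145]
→ [107, 83, 145]

query (2,0) [L1,L2,L3,L4,L5,L6] — begin 0,0,0
L1 α=1/8: [30, 57/8, 153/8]
L2 α=3/4: [135/2, 3945/32, 5505/32]
L3 α=3/4: [1233/8, 19305/128, 12321/128]
L4 α=2/7: [6357/56, 105741/896, 67493/896]
L5 α=1: [22, 24, 242]
L6 α=1/5: [88/5, 322/5, 198]
= [18, 64, 198]

query (2,1) [L1,L2,L3,L4,L5,L6] — begin 0,0,0
L1 α=1/2: [2, 25/2, 2]
L2 α=1: [12, 80, 115]
L3 α=1/2: [189/2, 152, 180]
L4 α=4/7: [121/2, 92, 696/7]
L5 α=4/5: [617/10, 564/5, 3496/35]
L6 α=2/3: [319/10, 718/5, 14206/105]
rounded: [32, 144, 135]


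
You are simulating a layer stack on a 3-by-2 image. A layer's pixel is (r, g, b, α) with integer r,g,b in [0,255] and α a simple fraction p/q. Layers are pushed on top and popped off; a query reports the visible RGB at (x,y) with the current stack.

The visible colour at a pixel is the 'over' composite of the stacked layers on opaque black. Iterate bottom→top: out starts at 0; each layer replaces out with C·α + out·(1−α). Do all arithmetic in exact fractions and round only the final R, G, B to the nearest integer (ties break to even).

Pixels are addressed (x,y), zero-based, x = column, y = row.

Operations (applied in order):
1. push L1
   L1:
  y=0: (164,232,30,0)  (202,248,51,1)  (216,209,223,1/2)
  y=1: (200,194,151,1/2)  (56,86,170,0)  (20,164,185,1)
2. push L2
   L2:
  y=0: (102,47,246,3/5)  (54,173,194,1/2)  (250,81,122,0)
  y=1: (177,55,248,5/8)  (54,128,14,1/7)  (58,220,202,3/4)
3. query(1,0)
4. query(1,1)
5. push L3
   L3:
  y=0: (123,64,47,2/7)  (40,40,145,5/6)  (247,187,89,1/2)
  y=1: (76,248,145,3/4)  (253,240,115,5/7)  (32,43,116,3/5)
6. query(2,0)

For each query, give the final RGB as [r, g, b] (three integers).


(1,0) stack=L1,L2; from [0,0,0]:
L1 α=1: [202, 248, 51]
L2 α=1/2: [128, 421/2, 245/2]
= [128, 210, 122]

(1,1) stack=L1,L2; from [0,0,0]:
+L1 (α=0) → [0, 0, 0]
+L2 (α=1/7) → [54/7, 128/7, 2]
= [8, 18, 2]

at x=2,y=0 over L1,L2,L3:
L1 α=1/2: [108, 209/2, 223/2]
L2 α=0: [108, 209/2, 223/2]
L3 α=1/2: [355/2, 583/4, 401/4]
→ [178, 146, 100]


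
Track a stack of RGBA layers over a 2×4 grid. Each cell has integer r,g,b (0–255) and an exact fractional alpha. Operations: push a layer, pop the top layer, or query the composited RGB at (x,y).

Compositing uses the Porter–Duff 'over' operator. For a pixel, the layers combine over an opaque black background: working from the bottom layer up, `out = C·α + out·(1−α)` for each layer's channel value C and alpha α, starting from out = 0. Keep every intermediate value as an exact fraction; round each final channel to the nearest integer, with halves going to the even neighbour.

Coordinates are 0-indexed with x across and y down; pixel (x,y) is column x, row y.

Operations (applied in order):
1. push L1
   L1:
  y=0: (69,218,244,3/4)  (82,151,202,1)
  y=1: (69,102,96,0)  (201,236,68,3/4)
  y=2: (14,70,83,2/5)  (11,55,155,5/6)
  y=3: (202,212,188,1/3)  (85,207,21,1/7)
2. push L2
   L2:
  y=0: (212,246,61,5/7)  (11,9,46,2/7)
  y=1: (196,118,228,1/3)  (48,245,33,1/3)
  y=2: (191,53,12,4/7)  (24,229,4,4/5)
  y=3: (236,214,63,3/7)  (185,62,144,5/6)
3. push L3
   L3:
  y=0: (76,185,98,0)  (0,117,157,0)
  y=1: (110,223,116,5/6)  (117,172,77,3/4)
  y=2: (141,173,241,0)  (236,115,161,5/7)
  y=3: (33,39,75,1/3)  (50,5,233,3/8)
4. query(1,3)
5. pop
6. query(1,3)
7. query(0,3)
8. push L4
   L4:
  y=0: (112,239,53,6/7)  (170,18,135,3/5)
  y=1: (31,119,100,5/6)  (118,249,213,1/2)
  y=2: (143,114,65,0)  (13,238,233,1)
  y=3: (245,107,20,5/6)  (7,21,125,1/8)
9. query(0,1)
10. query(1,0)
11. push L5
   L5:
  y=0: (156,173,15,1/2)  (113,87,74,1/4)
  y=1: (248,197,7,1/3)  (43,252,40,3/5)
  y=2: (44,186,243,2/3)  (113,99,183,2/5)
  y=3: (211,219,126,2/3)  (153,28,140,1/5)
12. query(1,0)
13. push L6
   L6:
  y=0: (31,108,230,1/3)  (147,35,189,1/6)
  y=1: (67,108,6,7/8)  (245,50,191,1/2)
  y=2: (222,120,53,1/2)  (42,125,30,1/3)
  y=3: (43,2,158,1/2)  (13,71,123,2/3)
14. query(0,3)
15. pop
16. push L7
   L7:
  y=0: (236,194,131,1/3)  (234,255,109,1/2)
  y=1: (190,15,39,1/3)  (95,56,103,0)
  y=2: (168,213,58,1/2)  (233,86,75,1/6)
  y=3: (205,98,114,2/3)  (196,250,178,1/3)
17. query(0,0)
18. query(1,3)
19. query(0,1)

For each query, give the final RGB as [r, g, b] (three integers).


query (1,3) [L1,L2,L3] — begin 0,0,0
+L1 (α=1/7) → [85/7, 207/7, 3]
+L2 (α=5/6) → [3280/21, 2377/42, 241/2]
+L3 (α=3/8) → [9775/84, 12515/336, 2603/16]
= [116, 37, 163]

at x=1,y=3 over L1,L2:
L1 α=1/7: [85/7, 207/7, 3]
L2 α=5/6: [3280/21, 2377/42, 241/2]
rounded: [156, 57, 120]

query (0,3) [L1,L2] — begin 0,0,0
L1 α=1/3: [202/3, 212/3, 188/3]
L2 α=3/7: [2932/21, 2774/21, 1319/21]
→ [140, 132, 63]

(0,1) stack=L1,L2,L4; from [0,0,0]:
after L1 α=0: [0, 0, 0]
after L2 α=1/3: [196/3, 118/3, 76]
after L4 α=5/6: [661/18, 1903/18, 96]
= [37, 106, 96]

at x=1,y=0 over L1,L2,L4:
L1 α=1: [82, 151, 202]
L2 α=2/7: [432/7, 773/7, 1102/7]
L4 α=3/5: [4434/35, 1924/35, 5039/35]
→ [127, 55, 144]

at x=1,y=0 over L1,L2,L4,L5:
after L1 α=1: [82, 151, 202]
after L2 α=2/7: [432/7, 773/7, 1102/7]
after L4 α=3/5: [4434/35, 1924/35, 5039/35]
after L5 α=1/4: [17257/140, 8817/140, 17707/140]
rounded: [123, 63, 126]

at x=0,y=3 over L1,L2,L4,L5,L6:
after L1 α=1/3: [202/3, 212/3, 188/3]
after L2 α=3/7: [2932/21, 2774/21, 1319/21]
after L4 α=5/6: [28657/126, 14009/126, 3419/126]
after L5 α=2/3: [81829/378, 69197/378, 35171/378]
after L6 α=1/2: [98083/756, 69953/756, 94895/756]
rounded: [130, 93, 126]

(0,0) stack=L1,L2,L4,L5,L7; from [0,0,0]:
L1 α=3/4: [207/4, 327/2, 183]
L2 α=5/7: [2327/14, 1557/7, 671/7]
L4 α=6/7: [11735/98, 11595/49, 2897/49]
L5 α=1/2: [27023/196, 10036/49, 1816/49]
L7 α=1/3: [16717/98, 29578/147, 10051/147]
rounded: [171, 201, 68]

at x=1,y=3 over L1,L2,L4,L5,L7:
+L1 (α=1/7) → [85/7, 207/7, 3]
+L2 (α=5/6) → [3280/21, 2377/42, 241/2]
+L4 (α=1/8) → [3301/24, 2503/48, 1937/16]
+L5 (α=1/5) → [4219/30, 2839/60, 2497/20]
+L7 (α=1/3) → [7159/45, 10339/90, 4277/30]
→ [159, 115, 143]

at x=0,y=1 over L1,L2,L4,L5,L7:
after L1 α=0: [0, 0, 0]
after L2 α=1/3: [196/3, 118/3, 76]
after L4 α=5/6: [661/18, 1903/18, 96]
after L5 α=1/3: [2893/27, 3676/27, 199/3]
after L7 α=1/3: [10916/81, 7757/81, 515/9]
= [135, 96, 57]


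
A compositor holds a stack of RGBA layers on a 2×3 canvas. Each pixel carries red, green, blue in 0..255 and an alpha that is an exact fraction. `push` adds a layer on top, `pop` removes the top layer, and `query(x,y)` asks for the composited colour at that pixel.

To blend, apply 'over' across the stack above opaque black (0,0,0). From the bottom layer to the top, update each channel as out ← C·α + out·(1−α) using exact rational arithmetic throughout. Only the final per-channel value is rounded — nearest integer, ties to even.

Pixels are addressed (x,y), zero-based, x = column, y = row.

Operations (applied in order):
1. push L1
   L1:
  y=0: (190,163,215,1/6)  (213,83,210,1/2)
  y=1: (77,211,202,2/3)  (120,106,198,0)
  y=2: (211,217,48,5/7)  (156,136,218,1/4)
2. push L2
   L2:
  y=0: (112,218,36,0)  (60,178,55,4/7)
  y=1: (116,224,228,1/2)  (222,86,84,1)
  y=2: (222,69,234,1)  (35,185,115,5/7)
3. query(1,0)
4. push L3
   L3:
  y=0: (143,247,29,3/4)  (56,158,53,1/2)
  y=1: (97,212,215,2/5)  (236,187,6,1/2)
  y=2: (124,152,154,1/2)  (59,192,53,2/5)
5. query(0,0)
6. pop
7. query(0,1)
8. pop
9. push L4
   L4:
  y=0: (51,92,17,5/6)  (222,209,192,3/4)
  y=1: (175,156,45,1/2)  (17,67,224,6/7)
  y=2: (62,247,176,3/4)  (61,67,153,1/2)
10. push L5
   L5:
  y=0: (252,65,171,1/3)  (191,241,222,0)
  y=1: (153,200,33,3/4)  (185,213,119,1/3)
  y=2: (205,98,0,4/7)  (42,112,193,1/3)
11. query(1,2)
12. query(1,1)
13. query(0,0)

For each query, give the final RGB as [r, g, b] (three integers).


at x=1,y=0 over L1,L2:
L1 α=1/2: [213/2, 83/2, 105]
L2 α=4/7: [1119/14, 239/2, 535/7]
rounded: [80, 120, 76]

(0,0) stack=L1,L2,L3; from [0,0,0]:
L1 α=1/6: [95/3, 163/6, 215/6]
L2 α=0: [95/3, 163/6, 215/6]
L3 α=3/4: [691/6, 4609/24, 737/24]
= [115, 192, 31]

(0,1) stack=L1,L2; from [0,0,0]:
L1 α=2/3: [154/3, 422/3, 404/3]
L2 α=1/2: [251/3, 547/3, 544/3]
rounded: [84, 182, 181]

query (1,2) [L1,L4,L5] — begin 0,0,0
after L1 α=1/4: [39, 34, 109/2]
after L4 α=1/2: [50, 101/2, 415/4]
after L5 α=1/3: [142/3, 71, 267/2]
= [47, 71, 134]

query (1,1) [L1,L4,L5] — begin 0,0,0
after L1 α=0: [0, 0, 0]
after L4 α=6/7: [102/7, 402/7, 192]
after L5 α=1/3: [1499/21, 765/7, 503/3]
= [71, 109, 168]

(0,0) stack=L1,L4,L5; from [0,0,0]:
+L1 (α=1/6) → [95/3, 163/6, 215/6]
+L4 (α=5/6) → [430/9, 2923/36, 725/36]
+L5 (α=1/3) → [3128/27, 4093/54, 3803/54]
→ [116, 76, 70]


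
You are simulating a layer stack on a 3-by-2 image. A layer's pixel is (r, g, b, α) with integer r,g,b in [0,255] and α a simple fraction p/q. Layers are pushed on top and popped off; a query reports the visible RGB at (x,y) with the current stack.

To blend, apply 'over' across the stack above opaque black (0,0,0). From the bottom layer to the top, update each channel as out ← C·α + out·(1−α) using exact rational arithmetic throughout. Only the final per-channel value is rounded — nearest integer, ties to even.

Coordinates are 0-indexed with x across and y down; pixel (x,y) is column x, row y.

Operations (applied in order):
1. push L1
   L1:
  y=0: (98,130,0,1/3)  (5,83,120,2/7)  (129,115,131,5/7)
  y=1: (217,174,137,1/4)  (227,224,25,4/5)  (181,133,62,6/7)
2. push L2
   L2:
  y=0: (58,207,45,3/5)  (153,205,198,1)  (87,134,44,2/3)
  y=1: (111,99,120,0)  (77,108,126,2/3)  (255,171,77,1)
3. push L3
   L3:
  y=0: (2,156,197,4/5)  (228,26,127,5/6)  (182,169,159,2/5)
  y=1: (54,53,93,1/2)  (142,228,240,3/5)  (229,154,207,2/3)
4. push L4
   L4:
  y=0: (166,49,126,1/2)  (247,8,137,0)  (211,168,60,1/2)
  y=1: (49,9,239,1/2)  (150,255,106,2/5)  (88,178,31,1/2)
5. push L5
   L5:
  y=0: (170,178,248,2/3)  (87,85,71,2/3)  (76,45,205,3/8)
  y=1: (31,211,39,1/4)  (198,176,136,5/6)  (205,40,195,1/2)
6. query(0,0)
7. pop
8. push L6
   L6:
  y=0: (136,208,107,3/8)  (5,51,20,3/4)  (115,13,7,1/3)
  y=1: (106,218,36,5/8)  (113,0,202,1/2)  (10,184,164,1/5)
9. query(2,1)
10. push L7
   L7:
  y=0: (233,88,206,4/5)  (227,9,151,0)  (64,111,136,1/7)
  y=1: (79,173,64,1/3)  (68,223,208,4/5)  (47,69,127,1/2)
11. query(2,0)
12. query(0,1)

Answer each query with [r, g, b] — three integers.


at x=0,y=0 over L1,L2,L3,L4,L5:
after L1 α=1/3: [98/3, 130/3, 0]
after L2 α=3/5: [718/15, 2123/15, 27]
after L3 α=4/5: [838/75, 11483/75, 163]
after L4 α=1/2: [6644/75, 7579/75, 289/2]
after L5 α=2/3: [32144/225, 34279/225, 427/2]
= [143, 152, 214]

query (2,1) [L1,L2,L3,L4,L6] — begin 0,0,0
L1 α=6/7: [1086/7, 114, 372/7]
L2 α=1: [255, 171, 77]
L3 α=2/3: [713/3, 479/3, 491/3]
L4 α=1/2: [977/6, 1013/6, 292/3]
L6 α=1/5: [1984/15, 2578/15, 332/3]
→ [132, 172, 111]

at x=2,y=0 over L1,L2,L3,L4,L6,L7:
L1 α=5/7: [645/7, 575/7, 655/7]
L2 α=2/3: [621/7, 817/7, 1271/21]
L3 α=2/5: [4411/35, 4817/35, 3497/35]
L4 α=1/2: [5898/35, 10697/70, 5597/70]
L6 α=1/3: [15821/105, 11152/105, 5842/105]
L7 α=1/7: [33882/245, 26189/245, 16444/245]
= [138, 107, 67]

query (0,1) [L1,L2,L3,L4,L6,L7] — begin 0,0,0
+L1 (α=1/4) → [217/4, 87/2, 137/4]
+L2 (α=0) → [217/4, 87/2, 137/4]
+L3 (α=1/2) → [433/8, 193/4, 509/8]
+L4 (α=1/2) → [825/16, 229/8, 2421/16]
+L6 (α=5/8) → [10955/128, 9407/64, 10143/128]
+L7 (α=1/3) → [5337/64, 4981/32, 14239/192]
rounded: [83, 156, 74]


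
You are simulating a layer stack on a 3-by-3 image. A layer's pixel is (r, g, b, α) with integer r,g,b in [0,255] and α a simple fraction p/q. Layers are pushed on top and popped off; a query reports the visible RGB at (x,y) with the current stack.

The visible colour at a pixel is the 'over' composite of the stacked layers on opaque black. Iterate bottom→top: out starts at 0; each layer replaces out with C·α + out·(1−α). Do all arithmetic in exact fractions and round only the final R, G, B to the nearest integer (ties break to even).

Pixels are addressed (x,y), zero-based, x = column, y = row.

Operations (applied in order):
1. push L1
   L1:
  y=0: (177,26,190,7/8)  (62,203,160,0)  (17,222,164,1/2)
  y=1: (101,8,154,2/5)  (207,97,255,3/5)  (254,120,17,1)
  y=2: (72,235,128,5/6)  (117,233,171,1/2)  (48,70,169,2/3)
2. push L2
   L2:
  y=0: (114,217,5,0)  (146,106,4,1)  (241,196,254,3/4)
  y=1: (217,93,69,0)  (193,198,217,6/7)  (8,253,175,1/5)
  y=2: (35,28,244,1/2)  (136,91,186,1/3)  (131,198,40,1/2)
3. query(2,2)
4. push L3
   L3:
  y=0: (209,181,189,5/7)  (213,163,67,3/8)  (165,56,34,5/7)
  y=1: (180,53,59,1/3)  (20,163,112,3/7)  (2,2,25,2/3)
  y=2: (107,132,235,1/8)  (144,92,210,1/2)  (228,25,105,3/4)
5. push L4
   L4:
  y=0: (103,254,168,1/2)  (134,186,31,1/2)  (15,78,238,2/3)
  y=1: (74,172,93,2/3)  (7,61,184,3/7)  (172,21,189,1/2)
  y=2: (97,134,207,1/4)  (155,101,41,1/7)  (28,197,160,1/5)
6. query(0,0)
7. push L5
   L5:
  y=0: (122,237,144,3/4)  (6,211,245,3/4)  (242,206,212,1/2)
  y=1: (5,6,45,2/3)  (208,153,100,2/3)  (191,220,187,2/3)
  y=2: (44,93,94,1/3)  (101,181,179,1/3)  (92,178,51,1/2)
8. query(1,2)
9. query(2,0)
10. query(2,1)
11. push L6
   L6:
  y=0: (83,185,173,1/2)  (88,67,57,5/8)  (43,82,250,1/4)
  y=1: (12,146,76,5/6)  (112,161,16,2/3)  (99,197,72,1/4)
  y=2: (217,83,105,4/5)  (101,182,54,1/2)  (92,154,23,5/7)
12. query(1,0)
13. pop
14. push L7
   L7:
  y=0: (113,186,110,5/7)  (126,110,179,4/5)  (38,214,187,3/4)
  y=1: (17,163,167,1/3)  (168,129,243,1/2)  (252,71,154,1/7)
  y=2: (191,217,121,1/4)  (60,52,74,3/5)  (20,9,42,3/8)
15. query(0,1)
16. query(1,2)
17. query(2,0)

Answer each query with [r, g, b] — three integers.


(2,2) stack=L1,L2; from [0,0,0]:
+L1 (α=2/3) → [32, 140/3, 338/3]
+L2 (α=1/2) → [163/2, 367/3, 229/3]
rounded: [82, 122, 76]

query (0,0) [L1,L2,L3,L4] — begin 0,0,0
L1 α=7/8: [1239/8, 91/4, 665/4]
L2 α=0: [1239/8, 91/4, 665/4]
L3 α=5/7: [5419/28, 1901/14, 365/2]
L4 α=1/2: [8303/56, 5457/28, 701/4]
= [148, 195, 175]

query (1,2) [L1,L2,L3,L4,L5] — begin 0,0,0
+L1 (α=1/2) → [117/2, 233/2, 171/2]
+L2 (α=1/3) → [253/3, 108, 119]
+L3 (α=1/2) → [685/6, 100, 329/2]
+L4 (α=1/7) → [120, 701/7, 1028/7]
+L5 (α=1/3) → [341/3, 2669/21, 1103/7]
rounded: [114, 127, 158]

(2,0) stack=L1,L2,L3,L4,L5; from [0,0,0]:
+L1 (α=1/2) → [17/2, 111, 82]
+L2 (α=3/4) → [1463/8, 699/4, 211]
+L3 (α=5/7) → [4763/28, 1259/14, 592/7]
+L4 (α=2/3) → [5603/84, 3443/42, 1308/7]
+L5 (α=1/2) → [25931/168, 12095/84, 1396/7]
→ [154, 144, 199]

(2,1) stack=L1,L2,L3,L4,L5; from [0,0,0]:
after L1 α=1: [254, 120, 17]
after L2 α=1/5: [1024/5, 733/5, 243/5]
after L3 α=2/3: [348/5, 251/5, 493/15]
after L4 α=1/2: [604/5, 178/5, 1664/15]
after L5 α=2/3: [838/5, 2378/15, 7274/45]
rounded: [168, 159, 162]

at x=1,y=0 over L1,L2,L3,L4,L5,L6:
+L1 (α=0) → [0, 0, 0]
+L2 (α=1) → [146, 106, 4]
+L3 (α=3/8) → [1369/8, 1019/8, 221/8]
+L4 (α=1/2) → [2441/16, 2507/16, 469/16]
+L5 (α=3/4) → [2729/64, 12635/64, 12229/64]
+L6 (α=5/8) → [36347/512, 59345/512, 54927/512]
→ [71, 116, 107]

query (0,1) [L1,L2,L3,L4,L5,L7] — begin 0,0,0
L1 α=2/5: [202/5, 16/5, 308/5]
L2 α=0: [202/5, 16/5, 308/5]
L3 α=1/3: [1304/15, 99/5, 911/15]
L4 α=2/3: [3524/45, 1819/15, 3701/45]
L5 α=2/3: [3974/135, 1999/45, 7751/135]
L7 α=1/3: [10243/405, 11333/135, 38047/405]
rounded: [25, 84, 94]

query (1,2) [L1,L2,L3,L4,L5,L7] — begin 0,0,0
L1 α=1/2: [117/2, 233/2, 171/2]
L2 α=1/3: [253/3, 108, 119]
L3 α=1/2: [685/6, 100, 329/2]
L4 α=1/7: [120, 701/7, 1028/7]
L5 α=1/3: [341/3, 2669/21, 1103/7]
L7 α=3/5: [1222/15, 8614/105, 752/7]
→ [81, 82, 107]

at x=2,y=0 over L1,L2,L3,L4,L5,L7:
L1 α=1/2: [17/2, 111, 82]
L2 α=3/4: [1463/8, 699/4, 211]
L3 α=5/7: [4763/28, 1259/14, 592/7]
L4 α=2/3: [5603/84, 3443/42, 1308/7]
L5 α=1/2: [25931/168, 12095/84, 1396/7]
L7 α=3/4: [45083/672, 66023/336, 5323/28]
= [67, 196, 190]


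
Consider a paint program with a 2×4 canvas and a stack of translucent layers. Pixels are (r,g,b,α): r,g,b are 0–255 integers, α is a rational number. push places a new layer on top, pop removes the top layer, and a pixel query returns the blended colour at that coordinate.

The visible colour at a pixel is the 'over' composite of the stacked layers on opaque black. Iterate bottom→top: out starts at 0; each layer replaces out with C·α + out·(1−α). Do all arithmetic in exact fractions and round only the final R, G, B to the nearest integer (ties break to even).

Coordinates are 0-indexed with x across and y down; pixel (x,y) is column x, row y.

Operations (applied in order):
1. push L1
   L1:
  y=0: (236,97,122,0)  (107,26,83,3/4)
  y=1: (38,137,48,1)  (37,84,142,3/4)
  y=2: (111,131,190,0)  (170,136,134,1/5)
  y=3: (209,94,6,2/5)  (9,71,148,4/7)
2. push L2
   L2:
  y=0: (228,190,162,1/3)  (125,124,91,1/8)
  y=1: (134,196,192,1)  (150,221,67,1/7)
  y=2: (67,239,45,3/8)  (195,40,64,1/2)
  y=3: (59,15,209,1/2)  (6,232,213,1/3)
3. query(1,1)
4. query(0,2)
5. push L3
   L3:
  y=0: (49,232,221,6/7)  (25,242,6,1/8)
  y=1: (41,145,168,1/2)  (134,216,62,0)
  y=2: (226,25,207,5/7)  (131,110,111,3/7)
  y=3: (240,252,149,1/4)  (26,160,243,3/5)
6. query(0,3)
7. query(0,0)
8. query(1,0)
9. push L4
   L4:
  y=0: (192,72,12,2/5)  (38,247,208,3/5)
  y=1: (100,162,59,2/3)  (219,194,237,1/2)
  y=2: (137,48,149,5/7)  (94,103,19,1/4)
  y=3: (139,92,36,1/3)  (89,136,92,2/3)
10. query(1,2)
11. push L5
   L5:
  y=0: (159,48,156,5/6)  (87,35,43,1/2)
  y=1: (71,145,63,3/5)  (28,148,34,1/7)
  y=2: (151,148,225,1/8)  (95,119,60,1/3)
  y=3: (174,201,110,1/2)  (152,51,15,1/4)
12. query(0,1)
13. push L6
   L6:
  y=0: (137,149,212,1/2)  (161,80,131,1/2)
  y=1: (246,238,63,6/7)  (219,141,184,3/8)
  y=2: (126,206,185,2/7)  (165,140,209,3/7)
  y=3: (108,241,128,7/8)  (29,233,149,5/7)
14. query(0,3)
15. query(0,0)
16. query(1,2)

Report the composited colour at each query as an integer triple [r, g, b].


at x=1,y=1 over L1,L2:
L1 α=3/4: [111/4, 63, 213/2]
L2 α=1/7: [633/14, 599/7, 706/7]
rounded: [45, 86, 101]

(0,2) stack=L1,L2; from [0,0,0]:
after L1 α=0: [0, 0, 0]
after L2 α=3/8: [201/8, 717/8, 135/8]
rounded: [25, 90, 17]

query (0,3) [L1,L2,L3] — begin 0,0,0
after L1 α=2/5: [418/5, 188/5, 12/5]
after L2 α=1/2: [713/10, 263/10, 1057/10]
after L3 α=1/4: [4539/40, 3309/40, 4661/40]
= [113, 83, 117]

at x=0,y=0 over L1,L2,L3:
L1 α=0: [0, 0, 0]
L2 α=1/3: [76, 190/3, 54]
L3 α=6/7: [370/7, 4366/21, 1380/7]
rounded: [53, 208, 197]

(1,0) stack=L1,L2,L3; from [0,0,0]:
L1 α=3/4: [321/4, 39/2, 249/4]
L2 α=1/8: [2747/32, 521/16, 2107/32]
L3 α=1/8: [20029/256, 7519/128, 14941/256]
rounded: [78, 59, 58]

query (1,2) [L1,L2,L3,L4] — begin 0,0,0
after L1 α=1/5: [34, 136/5, 134/5]
after L2 α=1/2: [229/2, 168/5, 227/5]
after L3 α=3/7: [851/7, 2322/35, 2573/35]
after L4 α=1/4: [3211/28, 10571/140, 2096/35]
→ [115, 76, 60]

at x=0,y=1 over L1,L2,L3,L4,L5:
+L1 (α=1) → [38, 137, 48]
+L2 (α=1) → [134, 196, 192]
+L3 (α=1/2) → [175/2, 341/2, 180]
+L4 (α=2/3) → [575/6, 989/6, 298/3]
+L5 (α=3/5) → [1214/15, 2294/15, 1163/15]
rounded: [81, 153, 78]

query (0,3) [L1,L2,L3,L4,L5,L6] — begin 0,0,0
after L1 α=2/5: [418/5, 188/5, 12/5]
after L2 α=1/2: [713/10, 263/10, 1057/10]
after L3 α=1/4: [4539/40, 3309/40, 4661/40]
after L4 α=1/3: [7319/60, 5149/60, 5381/60]
after L5 α=1/2: [17759/120, 17209/120, 11981/120]
after L6 α=7/8: [108479/960, 219649/960, 119501/960]
rounded: [113, 229, 124]

at x=0,y=0 over L1,L2,L3,L4,L5,L6:
after L1 α=0: [0, 0, 0]
after L2 α=1/3: [76, 190/3, 54]
after L3 α=6/7: [370/7, 4366/21, 1380/7]
after L4 α=2/5: [3798/35, 5374/35, 4308/35]
after L5 α=5/6: [10541/70, 6887/105, 5268/35]
after L6 α=1/2: [20131/140, 11266/105, 6344/35]
= [144, 107, 181]

at x=1,y=2 over L1,L2,L3,L4,L5,L6:
after L1 α=1/5: [34, 136/5, 134/5]
after L2 α=1/2: [229/2, 168/5, 227/5]
after L3 α=3/7: [851/7, 2322/35, 2573/35]
after L4 α=1/4: [3211/28, 10571/140, 2096/35]
after L5 α=1/3: [4541/42, 18901/210, 6292/105]
after L6 α=3/7: [19477/147, 81902/735, 91003/735]
rounded: [132, 111, 124]


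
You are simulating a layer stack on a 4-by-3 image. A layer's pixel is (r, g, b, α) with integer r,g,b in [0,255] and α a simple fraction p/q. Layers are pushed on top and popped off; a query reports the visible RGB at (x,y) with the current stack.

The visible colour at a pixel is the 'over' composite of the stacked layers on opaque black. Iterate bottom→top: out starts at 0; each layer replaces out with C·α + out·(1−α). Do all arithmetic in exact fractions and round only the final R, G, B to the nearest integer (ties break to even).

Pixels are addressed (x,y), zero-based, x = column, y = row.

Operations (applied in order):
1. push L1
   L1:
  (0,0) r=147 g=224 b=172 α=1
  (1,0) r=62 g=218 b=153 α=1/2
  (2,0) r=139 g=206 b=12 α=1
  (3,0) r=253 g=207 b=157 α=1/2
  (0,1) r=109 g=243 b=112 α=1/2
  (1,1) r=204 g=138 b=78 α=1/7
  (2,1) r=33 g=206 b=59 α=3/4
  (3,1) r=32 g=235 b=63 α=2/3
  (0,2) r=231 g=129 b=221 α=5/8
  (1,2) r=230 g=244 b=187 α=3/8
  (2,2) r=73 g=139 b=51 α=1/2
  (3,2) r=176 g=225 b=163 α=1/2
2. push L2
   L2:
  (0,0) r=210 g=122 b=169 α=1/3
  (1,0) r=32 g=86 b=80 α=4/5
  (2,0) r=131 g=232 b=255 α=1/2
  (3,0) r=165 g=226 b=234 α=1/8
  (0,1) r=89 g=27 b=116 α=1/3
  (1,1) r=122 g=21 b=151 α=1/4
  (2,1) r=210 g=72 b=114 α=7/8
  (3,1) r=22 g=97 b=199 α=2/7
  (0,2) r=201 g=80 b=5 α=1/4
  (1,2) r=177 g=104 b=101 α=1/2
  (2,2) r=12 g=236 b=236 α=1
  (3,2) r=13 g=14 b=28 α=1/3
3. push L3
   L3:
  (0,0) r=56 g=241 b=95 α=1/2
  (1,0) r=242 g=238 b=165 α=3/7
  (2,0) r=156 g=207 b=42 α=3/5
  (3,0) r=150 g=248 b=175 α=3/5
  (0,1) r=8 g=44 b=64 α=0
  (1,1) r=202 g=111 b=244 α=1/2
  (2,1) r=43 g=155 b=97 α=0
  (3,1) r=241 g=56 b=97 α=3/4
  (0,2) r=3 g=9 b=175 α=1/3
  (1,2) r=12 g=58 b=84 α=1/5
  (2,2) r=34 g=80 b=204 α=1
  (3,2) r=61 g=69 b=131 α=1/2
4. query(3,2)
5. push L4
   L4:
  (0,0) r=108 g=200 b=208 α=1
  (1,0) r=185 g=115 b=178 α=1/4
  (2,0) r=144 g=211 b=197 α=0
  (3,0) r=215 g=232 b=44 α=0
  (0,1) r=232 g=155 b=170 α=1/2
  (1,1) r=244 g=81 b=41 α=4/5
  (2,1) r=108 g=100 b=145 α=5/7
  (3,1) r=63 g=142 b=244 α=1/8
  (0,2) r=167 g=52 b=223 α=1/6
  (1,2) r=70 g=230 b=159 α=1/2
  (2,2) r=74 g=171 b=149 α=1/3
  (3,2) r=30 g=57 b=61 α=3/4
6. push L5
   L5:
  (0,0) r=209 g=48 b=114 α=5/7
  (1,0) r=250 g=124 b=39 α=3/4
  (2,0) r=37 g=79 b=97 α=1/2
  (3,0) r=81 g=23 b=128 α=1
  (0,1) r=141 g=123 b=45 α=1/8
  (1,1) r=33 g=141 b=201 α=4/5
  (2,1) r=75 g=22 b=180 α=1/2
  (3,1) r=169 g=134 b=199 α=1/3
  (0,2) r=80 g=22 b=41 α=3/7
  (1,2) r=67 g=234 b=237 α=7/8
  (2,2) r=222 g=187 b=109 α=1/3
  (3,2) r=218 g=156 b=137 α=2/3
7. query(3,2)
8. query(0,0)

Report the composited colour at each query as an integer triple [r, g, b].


query (3,2) [L1,L2,L3] — begin 0,0,0
after L1 α=1/2: [88, 225/2, 163/2]
after L2 α=1/3: [63, 239/3, 191/3]
after L3 α=1/2: [62, 223/3, 292/3]
= [62, 74, 97]

query (3,2) [L1,L2,L3,L4,L5] — begin 0,0,0
L1 α=1/2: [88, 225/2, 163/2]
L2 α=1/3: [63, 239/3, 191/3]
L3 α=1/2: [62, 223/3, 292/3]
L4 α=3/4: [38, 184/3, 841/12]
L5 α=2/3: [158, 1120/9, 4129/36]
→ [158, 124, 115]

at x=0,y=0 over L1,L2,L3,L4,L5:
L1 α=1: [147, 224, 172]
L2 α=1/3: [168, 190, 171]
L3 α=1/2: [112, 431/2, 133]
L4 α=1: [108, 200, 208]
L5 α=5/7: [1261/7, 640/7, 986/7]
= [180, 91, 141]


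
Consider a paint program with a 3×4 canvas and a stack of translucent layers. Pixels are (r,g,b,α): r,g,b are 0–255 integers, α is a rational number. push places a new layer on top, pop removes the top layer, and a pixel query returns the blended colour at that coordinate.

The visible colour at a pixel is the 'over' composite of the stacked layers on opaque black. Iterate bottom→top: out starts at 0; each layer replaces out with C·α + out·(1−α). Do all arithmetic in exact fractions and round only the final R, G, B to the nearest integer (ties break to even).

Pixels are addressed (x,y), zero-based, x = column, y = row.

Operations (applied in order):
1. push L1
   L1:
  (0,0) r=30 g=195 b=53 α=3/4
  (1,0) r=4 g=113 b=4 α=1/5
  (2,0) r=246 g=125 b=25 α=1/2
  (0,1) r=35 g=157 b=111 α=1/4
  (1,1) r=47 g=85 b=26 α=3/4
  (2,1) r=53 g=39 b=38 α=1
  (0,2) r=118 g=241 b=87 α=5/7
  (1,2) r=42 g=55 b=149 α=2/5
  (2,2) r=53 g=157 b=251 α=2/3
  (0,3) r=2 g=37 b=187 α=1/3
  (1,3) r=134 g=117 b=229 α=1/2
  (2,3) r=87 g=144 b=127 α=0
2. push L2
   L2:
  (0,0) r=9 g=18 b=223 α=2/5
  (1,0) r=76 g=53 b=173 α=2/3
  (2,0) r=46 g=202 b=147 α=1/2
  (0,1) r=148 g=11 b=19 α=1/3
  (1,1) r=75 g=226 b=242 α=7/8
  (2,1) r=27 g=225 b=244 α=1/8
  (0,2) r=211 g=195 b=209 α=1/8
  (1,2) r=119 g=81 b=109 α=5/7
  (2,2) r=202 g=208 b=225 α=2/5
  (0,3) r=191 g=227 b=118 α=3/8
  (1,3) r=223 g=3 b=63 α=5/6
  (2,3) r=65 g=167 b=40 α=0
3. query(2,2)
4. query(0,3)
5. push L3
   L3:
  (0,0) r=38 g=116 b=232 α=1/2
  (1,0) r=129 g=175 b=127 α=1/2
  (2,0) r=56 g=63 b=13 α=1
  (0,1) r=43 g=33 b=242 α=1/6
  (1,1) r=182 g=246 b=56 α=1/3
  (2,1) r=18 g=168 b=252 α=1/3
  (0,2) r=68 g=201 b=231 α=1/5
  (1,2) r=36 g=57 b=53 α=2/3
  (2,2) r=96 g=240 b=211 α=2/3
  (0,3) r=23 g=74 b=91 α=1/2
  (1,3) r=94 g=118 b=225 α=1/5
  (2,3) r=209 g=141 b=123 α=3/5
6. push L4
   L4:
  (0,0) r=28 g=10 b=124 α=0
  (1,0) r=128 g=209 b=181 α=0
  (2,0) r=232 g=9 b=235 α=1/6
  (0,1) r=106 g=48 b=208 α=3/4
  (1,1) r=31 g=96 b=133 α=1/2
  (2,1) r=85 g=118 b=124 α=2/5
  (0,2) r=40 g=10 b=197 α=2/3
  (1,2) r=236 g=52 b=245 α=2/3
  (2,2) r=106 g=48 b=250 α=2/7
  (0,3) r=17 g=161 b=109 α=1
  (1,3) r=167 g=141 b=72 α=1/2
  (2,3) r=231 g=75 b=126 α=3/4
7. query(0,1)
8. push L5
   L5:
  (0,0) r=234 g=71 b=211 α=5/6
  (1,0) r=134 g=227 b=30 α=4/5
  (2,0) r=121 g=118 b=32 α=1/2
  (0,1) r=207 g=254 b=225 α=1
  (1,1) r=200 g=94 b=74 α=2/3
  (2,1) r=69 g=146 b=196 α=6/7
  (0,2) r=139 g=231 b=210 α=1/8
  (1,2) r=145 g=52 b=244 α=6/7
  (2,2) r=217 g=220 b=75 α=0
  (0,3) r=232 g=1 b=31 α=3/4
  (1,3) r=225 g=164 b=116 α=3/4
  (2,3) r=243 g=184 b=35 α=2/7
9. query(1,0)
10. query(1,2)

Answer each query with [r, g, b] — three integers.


at x=2,y=2 over L1,L2:
after L1 α=2/3: [106/3, 314/3, 502/3]
after L2 α=2/5: [102, 146, 952/5]
rounded: [102, 146, 190]

(0,3) stack=L1,L2; from [0,0,0]:
after L1 α=1/3: [2/3, 37/3, 187/3]
after L2 α=3/8: [1729/24, 557/6, 1997/24]
→ [72, 93, 83]

query (0,1) [L1,L2,L3,L4] — begin 0,0,0
+L1 (α=1/4) → [35/4, 157/4, 111/4]
+L2 (α=1/3) → [331/6, 179/6, 149/6]
+L3 (α=1/6) → [1913/36, 1093/36, 2197/36]
+L4 (α=3/4) → [13361/144, 6277/144, 24661/144]
= [93, 44, 171]

query (1,0) [L1,L2,L3,L4,L5] — begin 0,0,0
+L1 (α=1/5) → [4/5, 113/5, 4/5]
+L2 (α=2/3) → [764/15, 643/15, 578/5]
+L3 (α=1/2) → [2699/30, 1634/15, 1213/10]
+L4 (α=0) → [2699/30, 1634/15, 1213/10]
+L5 (α=4/5) → [18779/150, 15254/75, 2413/50]
rounded: [125, 203, 48]

query (1,2) [L1,L2,L3,L4,L5] — begin 0,0,0
after L1 α=2/5: [84/5, 22, 298/5]
after L2 α=5/7: [449/5, 449/7, 3321/35]
after L3 α=2/3: [809/15, 1247/21, 7031/105]
after L4 α=2/3: [7889/45, 3431/63, 58481/315]
after L5 α=6/7: [47039/315, 23087/441, 519641/2205]
rounded: [149, 52, 236]
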